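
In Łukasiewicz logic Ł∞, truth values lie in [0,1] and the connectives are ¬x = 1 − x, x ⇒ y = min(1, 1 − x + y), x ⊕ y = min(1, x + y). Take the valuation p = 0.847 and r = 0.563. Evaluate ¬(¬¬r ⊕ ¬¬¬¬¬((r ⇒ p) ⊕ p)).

0.437

¬r = 1 − 0.563 = 0.437
¬¬r = 1 − 0.437 = 0.563
r ⇒ p = min(1, 1 − 0.563 + 0.847) = min(1, 1.284) = 1.000
(r ⇒ p) ⊕ p = min(1, 1.000 + 0.847) = min(1, 1.847) = 1.000
¬((r ⇒ p) ⊕ p) = 1 − 1.000 = 0.000
¬¬((r ⇒ p) ⊕ p) = 1 − 0.000 = 1.000
¬¬¬((r ⇒ p) ⊕ p) = 1 − 1.000 = 0.000
¬¬¬¬((r ⇒ p) ⊕ p) = 1 − 0.000 = 1.000
¬¬¬¬¬((r ⇒ p) ⊕ p) = 1 − 1.000 = 0.000
¬¬r ⊕ ¬¬¬¬¬((r ⇒ p) ⊕ p) = min(1, 0.563 + 0.000) = min(1, 0.563) = 0.563
¬(¬¬r ⊕ ¬¬¬¬¬((r ⇒ p) ⊕ p)) = 1 − 0.563 = 0.437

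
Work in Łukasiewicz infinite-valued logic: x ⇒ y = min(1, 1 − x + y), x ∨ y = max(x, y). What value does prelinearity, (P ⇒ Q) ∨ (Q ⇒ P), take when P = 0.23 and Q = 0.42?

1.00

P ⇒ Q = min(1, 1 − 0.23 + 0.42) = min(1, 1.19) = 1.00
Q ⇒ P = min(1, 1 − 0.42 + 0.23) = min(1, 0.81) = 0.81
(P ⇒ Q) ∨ (Q ⇒ P) = max(1.00, 0.81) = 1.00
(As expected: a Ł∞-tautology — holds in every MV-chain.)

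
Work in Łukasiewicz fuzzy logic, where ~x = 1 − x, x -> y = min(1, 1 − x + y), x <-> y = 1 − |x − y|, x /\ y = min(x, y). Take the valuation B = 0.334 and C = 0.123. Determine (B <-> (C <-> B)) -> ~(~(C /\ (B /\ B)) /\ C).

C <-> B = 1 − |0.123 − 0.334| = 1 − 0.211 = 0.789
B <-> (C <-> B) = 1 − |0.334 − 0.789| = 1 − 0.455 = 0.545
B /\ B = min(0.334, 0.334) = 0.334
C /\ (B /\ B) = min(0.123, 0.334) = 0.123
~(C /\ (B /\ B)) = 1 − 0.123 = 0.877
~(C /\ (B /\ B)) /\ C = min(0.877, 0.123) = 0.123
~(~(C /\ (B /\ B)) /\ C) = 1 − 0.123 = 0.877
(B <-> (C <-> B)) -> ~(~(C /\ (B /\ B)) /\ C) = min(1, 1 − 0.545 + 0.877) = min(1, 1.332) = 1.000

1.000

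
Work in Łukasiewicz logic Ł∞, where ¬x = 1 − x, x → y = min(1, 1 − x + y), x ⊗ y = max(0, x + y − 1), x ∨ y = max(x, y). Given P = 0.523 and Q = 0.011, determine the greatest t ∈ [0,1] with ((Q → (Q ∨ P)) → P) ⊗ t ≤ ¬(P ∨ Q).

Q ∨ P = max(0.011, 0.523) = 0.523
Q → (Q ∨ P) = min(1, 1 − 0.011 + 0.523) = min(1, 1.512) = 1.000
(Q → (Q ∨ P)) → P = min(1, 1 − 1.000 + 0.523) = min(1, 0.523) = 0.523
So the left factor is (Q → (Q ∨ P)) → P = 0.523.
P ∨ Q = max(0.523, 0.011) = 0.523
¬(P ∨ Q) = 1 − 0.523 = 0.477
So the right-hand bound is ¬(P ∨ Q) = 0.477.
The residuum of the Łukasiewicz t-norm gives the supremum: min(1, 1 − 0.523 + 0.477).
1 − 0.523 + 0.477 = 0.954, so t = min(1, 0.954) = 0.954.
Check: 0.523 ⊗ 0.954 = max(0, 0.477) = 0.477 ≤ 0.477.

0.954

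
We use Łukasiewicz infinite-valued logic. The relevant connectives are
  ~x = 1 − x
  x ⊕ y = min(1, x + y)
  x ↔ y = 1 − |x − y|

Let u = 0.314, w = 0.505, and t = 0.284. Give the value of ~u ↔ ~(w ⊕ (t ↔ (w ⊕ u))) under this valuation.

0.344

~u = 1 − 0.314 = 0.686
w ⊕ u = min(1, 0.505 + 0.314) = min(1, 0.819) = 0.819
t ↔ (w ⊕ u) = 1 − |0.284 − 0.819| = 1 − 0.535 = 0.465
w ⊕ (t ↔ (w ⊕ u)) = min(1, 0.505 + 0.465) = min(1, 0.970) = 0.970
~(w ⊕ (t ↔ (w ⊕ u))) = 1 − 0.970 = 0.030
~u ↔ ~(w ⊕ (t ↔ (w ⊕ u))) = 1 − |0.686 − 0.030| = 1 − 0.656 = 0.344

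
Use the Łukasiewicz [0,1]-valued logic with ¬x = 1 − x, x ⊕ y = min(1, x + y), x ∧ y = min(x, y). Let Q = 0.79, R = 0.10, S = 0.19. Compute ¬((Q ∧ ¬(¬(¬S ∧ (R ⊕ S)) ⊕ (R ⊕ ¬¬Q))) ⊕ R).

0.90

¬S = 1 − 0.19 = 0.81
R ⊕ S = min(1, 0.10 + 0.19) = min(1, 0.29) = 0.29
¬S ∧ (R ⊕ S) = min(0.81, 0.29) = 0.29
¬(¬S ∧ (R ⊕ S)) = 1 − 0.29 = 0.71
¬Q = 1 − 0.79 = 0.21
¬¬Q = 1 − 0.21 = 0.79
R ⊕ ¬¬Q = min(1, 0.10 + 0.79) = min(1, 0.89) = 0.89
¬(¬S ∧ (R ⊕ S)) ⊕ (R ⊕ ¬¬Q) = min(1, 0.71 + 0.89) = min(1, 1.60) = 1.00
¬(¬(¬S ∧ (R ⊕ S)) ⊕ (R ⊕ ¬¬Q)) = 1 − 1.00 = 0.00
Q ∧ ¬(¬(¬S ∧ (R ⊕ S)) ⊕ (R ⊕ ¬¬Q)) = min(0.79, 0.00) = 0.00
(Q ∧ ¬(¬(¬S ∧ (R ⊕ S)) ⊕ (R ⊕ ¬¬Q))) ⊕ R = min(1, 0.00 + 0.10) = min(1, 0.10) = 0.10
¬((Q ∧ ¬(¬(¬S ∧ (R ⊕ S)) ⊕ (R ⊕ ¬¬Q))) ⊕ R) = 1 − 0.10 = 0.90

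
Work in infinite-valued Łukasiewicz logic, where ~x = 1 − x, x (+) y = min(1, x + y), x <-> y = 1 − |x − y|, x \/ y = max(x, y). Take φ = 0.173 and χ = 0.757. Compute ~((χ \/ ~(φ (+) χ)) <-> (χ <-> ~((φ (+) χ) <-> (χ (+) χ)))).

0.444

φ (+) χ = min(1, 0.173 + 0.757) = min(1, 0.930) = 0.930
~(φ (+) χ) = 1 − 0.930 = 0.070
χ \/ ~(φ (+) χ) = max(0.757, 0.070) = 0.757
χ (+) χ = min(1, 0.757 + 0.757) = min(1, 1.514) = 1.000
(φ (+) χ) <-> (χ (+) χ) = 1 − |0.930 − 1.000| = 1 − 0.070 = 0.930
~((φ (+) χ) <-> (χ (+) χ)) = 1 − 0.930 = 0.070
χ <-> ~((φ (+) χ) <-> (χ (+) χ)) = 1 − |0.757 − 0.070| = 1 − 0.687 = 0.313
(χ \/ ~(φ (+) χ)) <-> (χ <-> ~((φ (+) χ) <-> (χ (+) χ))) = 1 − |0.757 − 0.313| = 1 − 0.444 = 0.556
~((χ \/ ~(φ (+) χ)) <-> (χ <-> ~((φ (+) χ) <-> (χ (+) χ)))) = 1 − 0.556 = 0.444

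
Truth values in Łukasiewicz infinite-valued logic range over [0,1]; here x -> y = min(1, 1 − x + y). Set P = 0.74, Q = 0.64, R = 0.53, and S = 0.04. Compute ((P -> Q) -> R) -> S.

P -> Q = min(1, 1 − 0.74 + 0.64) = min(1, 0.90) = 0.90
(P -> Q) -> R = min(1, 1 − 0.90 + 0.53) = min(1, 0.63) = 0.63
((P -> Q) -> R) -> S = min(1, 1 − 0.63 + 0.04) = min(1, 0.41) = 0.41

0.41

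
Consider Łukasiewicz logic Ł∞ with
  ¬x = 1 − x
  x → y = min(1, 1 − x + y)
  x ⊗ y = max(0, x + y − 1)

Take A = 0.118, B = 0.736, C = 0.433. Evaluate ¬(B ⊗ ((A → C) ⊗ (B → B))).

0.264

A → C = min(1, 1 − 0.118 + 0.433) = min(1, 1.315) = 1.000
B → B = min(1, 1 − 0.736 + 0.736) = min(1, 1.000) = 1.000
(A → C) ⊗ (B → B) = max(0, 1.000 + 1.000 − 1) = max(0, 1.000) = 1.000
B ⊗ ((A → C) ⊗ (B → B)) = max(0, 0.736 + 1.000 − 1) = max(0, 0.736) = 0.736
¬(B ⊗ ((A → C) ⊗ (B → B))) = 1 − 0.736 = 0.264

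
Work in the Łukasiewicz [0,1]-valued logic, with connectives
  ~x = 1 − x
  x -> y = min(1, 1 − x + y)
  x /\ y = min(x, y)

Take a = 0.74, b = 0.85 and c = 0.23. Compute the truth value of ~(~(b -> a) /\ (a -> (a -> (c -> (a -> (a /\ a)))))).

b -> a = min(1, 1 − 0.85 + 0.74) = min(1, 0.89) = 0.89
~(b -> a) = 1 − 0.89 = 0.11
a /\ a = min(0.74, 0.74) = 0.74
a -> (a /\ a) = min(1, 1 − 0.74 + 0.74) = min(1, 1.00) = 1.00
c -> (a -> (a /\ a)) = min(1, 1 − 0.23 + 1.00) = min(1, 1.77) = 1.00
a -> (c -> (a -> (a /\ a))) = min(1, 1 − 0.74 + 1.00) = min(1, 1.26) = 1.00
a -> (a -> (c -> (a -> (a /\ a)))) = min(1, 1 − 0.74 + 1.00) = min(1, 1.26) = 1.00
~(b -> a) /\ (a -> (a -> (c -> (a -> (a /\ a))))) = min(0.11, 1.00) = 0.11
~(~(b -> a) /\ (a -> (a -> (c -> (a -> (a /\ a)))))) = 1 − 0.11 = 0.89

0.89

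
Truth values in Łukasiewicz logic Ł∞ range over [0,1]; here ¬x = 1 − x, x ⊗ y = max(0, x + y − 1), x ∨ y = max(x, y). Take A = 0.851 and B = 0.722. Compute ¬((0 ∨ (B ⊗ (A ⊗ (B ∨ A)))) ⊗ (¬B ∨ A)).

0.725

B ∨ A = max(0.722, 0.851) = 0.851
A ⊗ (B ∨ A) = max(0, 0.851 + 0.851 − 1) = max(0, 0.702) = 0.702
B ⊗ (A ⊗ (B ∨ A)) = max(0, 0.722 + 0.702 − 1) = max(0, 0.424) = 0.424
0 ∨ (B ⊗ (A ⊗ (B ∨ A))) = max(0.000, 0.424) = 0.424
¬B = 1 − 0.722 = 0.278
¬B ∨ A = max(0.278, 0.851) = 0.851
(0 ∨ (B ⊗ (A ⊗ (B ∨ A)))) ⊗ (¬B ∨ A) = max(0, 0.424 + 0.851 − 1) = max(0, 0.275) = 0.275
¬((0 ∨ (B ⊗ (A ⊗ (B ∨ A)))) ⊗ (¬B ∨ A)) = 1 − 0.275 = 0.725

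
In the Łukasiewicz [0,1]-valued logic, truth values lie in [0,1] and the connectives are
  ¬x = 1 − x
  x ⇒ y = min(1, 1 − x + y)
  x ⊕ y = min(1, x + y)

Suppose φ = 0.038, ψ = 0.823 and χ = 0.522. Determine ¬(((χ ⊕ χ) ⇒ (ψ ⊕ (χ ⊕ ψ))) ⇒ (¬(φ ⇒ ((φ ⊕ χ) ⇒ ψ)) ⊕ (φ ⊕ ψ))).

0.139

χ ⊕ χ = min(1, 0.522 + 0.522) = min(1, 1.044) = 1.000
χ ⊕ ψ = min(1, 0.522 + 0.823) = min(1, 1.345) = 1.000
ψ ⊕ (χ ⊕ ψ) = min(1, 0.823 + 1.000) = min(1, 1.823) = 1.000
(χ ⊕ χ) ⇒ (ψ ⊕ (χ ⊕ ψ)) = min(1, 1 − 1.000 + 1.000) = min(1, 1.000) = 1.000
φ ⊕ χ = min(1, 0.038 + 0.522) = min(1, 0.560) = 0.560
(φ ⊕ χ) ⇒ ψ = min(1, 1 − 0.560 + 0.823) = min(1, 1.263) = 1.000
φ ⇒ ((φ ⊕ χ) ⇒ ψ) = min(1, 1 − 0.038 + 1.000) = min(1, 1.962) = 1.000
¬(φ ⇒ ((φ ⊕ χ) ⇒ ψ)) = 1 − 1.000 = 0.000
φ ⊕ ψ = min(1, 0.038 + 0.823) = min(1, 0.861) = 0.861
¬(φ ⇒ ((φ ⊕ χ) ⇒ ψ)) ⊕ (φ ⊕ ψ) = min(1, 0.000 + 0.861) = min(1, 0.861) = 0.861
((χ ⊕ χ) ⇒ (ψ ⊕ (χ ⊕ ψ))) ⇒ (¬(φ ⇒ ((φ ⊕ χ) ⇒ ψ)) ⊕ (φ ⊕ ψ)) = min(1, 1 − 1.000 + 0.861) = min(1, 0.861) = 0.861
¬(((χ ⊕ χ) ⇒ (ψ ⊕ (χ ⊕ ψ))) ⇒ (¬(φ ⇒ ((φ ⊕ χ) ⇒ ψ)) ⊕ (φ ⊕ ψ))) = 1 − 0.861 = 0.139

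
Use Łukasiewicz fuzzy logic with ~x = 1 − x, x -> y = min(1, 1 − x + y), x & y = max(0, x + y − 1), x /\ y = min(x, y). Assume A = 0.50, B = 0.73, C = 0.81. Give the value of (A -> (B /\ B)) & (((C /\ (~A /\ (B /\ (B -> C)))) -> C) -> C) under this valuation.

B /\ B = min(0.73, 0.73) = 0.73
A -> (B /\ B) = min(1, 1 − 0.50 + 0.73) = min(1, 1.23) = 1.00
~A = 1 − 0.50 = 0.50
B -> C = min(1, 1 − 0.73 + 0.81) = min(1, 1.08) = 1.00
B /\ (B -> C) = min(0.73, 1.00) = 0.73
~A /\ (B /\ (B -> C)) = min(0.50, 0.73) = 0.50
C /\ (~A /\ (B /\ (B -> C))) = min(0.81, 0.50) = 0.50
(C /\ (~A /\ (B /\ (B -> C)))) -> C = min(1, 1 − 0.50 + 0.81) = min(1, 1.31) = 1.00
((C /\ (~A /\ (B /\ (B -> C)))) -> C) -> C = min(1, 1 − 1.00 + 0.81) = min(1, 0.81) = 0.81
(A -> (B /\ B)) & (((C /\ (~A /\ (B /\ (B -> C)))) -> C) -> C) = max(0, 1.00 + 0.81 − 1) = max(0, 0.81) = 0.81

0.81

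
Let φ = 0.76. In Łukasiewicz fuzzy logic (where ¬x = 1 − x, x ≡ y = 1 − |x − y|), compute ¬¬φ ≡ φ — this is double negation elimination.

¬φ = 1 − 0.76 = 0.24
¬¬φ = 1 − 0.24 = 0.76
¬¬φ ≡ φ = 1 − |0.76 − 0.76| = 1 − 0.00 = 1.00
(As expected: always 1 in Ł∞ since negation is involutive.)

1.00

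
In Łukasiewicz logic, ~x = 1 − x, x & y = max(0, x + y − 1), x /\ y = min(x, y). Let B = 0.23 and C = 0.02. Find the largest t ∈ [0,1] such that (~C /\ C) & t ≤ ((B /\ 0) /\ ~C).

~C = 1 − 0.02 = 0.98
~C /\ C = min(0.98, 0.02) = 0.02
So the left factor is ~C /\ C = 0.02.
B /\ 0 = min(0.23, 0.00) = 0.00
(B /\ 0) /\ ~C = min(0.00, 0.98) = 0.00
So the right-hand bound is (B /\ 0) /\ ~C = 0.00.
The residuum of the Łukasiewicz t-norm gives the supremum: min(1, 1 − 0.02 + 0.00).
1 − 0.02 + 0.00 = 0.98, so t = min(1, 0.98) = 0.98.
Check: 0.02 & 0.98 = max(0, 0.00) = 0.00 ≤ 0.00.

0.98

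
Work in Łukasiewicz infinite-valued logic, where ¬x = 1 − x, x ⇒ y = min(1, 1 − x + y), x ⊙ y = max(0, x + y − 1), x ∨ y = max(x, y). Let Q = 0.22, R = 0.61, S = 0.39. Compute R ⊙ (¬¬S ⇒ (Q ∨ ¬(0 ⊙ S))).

0.61

¬S = 1 − 0.39 = 0.61
¬¬S = 1 − 0.61 = 0.39
0 ⊙ S = max(0, 0.00 + 0.39 − 1) = max(0, -0.61) = 0.00
¬(0 ⊙ S) = 1 − 0.00 = 1.00
Q ∨ ¬(0 ⊙ S) = max(0.22, 1.00) = 1.00
¬¬S ⇒ (Q ∨ ¬(0 ⊙ S)) = min(1, 1 − 0.39 + 1.00) = min(1, 1.61) = 1.00
R ⊙ (¬¬S ⇒ (Q ∨ ¬(0 ⊙ S))) = max(0, 0.61 + 1.00 − 1) = max(0, 0.61) = 0.61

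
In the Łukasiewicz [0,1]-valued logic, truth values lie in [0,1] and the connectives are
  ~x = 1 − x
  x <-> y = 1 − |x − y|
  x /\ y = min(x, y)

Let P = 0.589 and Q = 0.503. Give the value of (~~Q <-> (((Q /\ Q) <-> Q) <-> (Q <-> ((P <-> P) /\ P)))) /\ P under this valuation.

~Q = 1 − 0.503 = 0.497
~~Q = 1 − 0.497 = 0.503
Q /\ Q = min(0.503, 0.503) = 0.503
(Q /\ Q) <-> Q = 1 − |0.503 − 0.503| = 1 − 0.000 = 1.000
P <-> P = 1 − |0.589 − 0.589| = 1 − 0.000 = 1.000
(P <-> P) /\ P = min(1.000, 0.589) = 0.589
Q <-> ((P <-> P) /\ P) = 1 − |0.503 − 0.589| = 1 − 0.086 = 0.914
((Q /\ Q) <-> Q) <-> (Q <-> ((P <-> P) /\ P)) = 1 − |1.000 − 0.914| = 1 − 0.086 = 0.914
~~Q <-> (((Q /\ Q) <-> Q) <-> (Q <-> ((P <-> P) /\ P))) = 1 − |0.503 − 0.914| = 1 − 0.411 = 0.589
(~~Q <-> (((Q /\ Q) <-> Q) <-> (Q <-> ((P <-> P) /\ P)))) /\ P = min(0.589, 0.589) = 0.589

0.589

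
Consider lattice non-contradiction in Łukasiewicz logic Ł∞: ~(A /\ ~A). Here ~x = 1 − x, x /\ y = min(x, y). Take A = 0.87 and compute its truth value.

0.87

~A = 1 − 0.87 = 0.13
A /\ ~A = min(0.87, 0.13) = 0.13
~(A /\ ~A) = 1 − 0.13 = 0.87
(The value 0.87 < 1 shows this instance is not satisfied; not a Ł∞-tautology — its value is 1 − min(a, 1−a).)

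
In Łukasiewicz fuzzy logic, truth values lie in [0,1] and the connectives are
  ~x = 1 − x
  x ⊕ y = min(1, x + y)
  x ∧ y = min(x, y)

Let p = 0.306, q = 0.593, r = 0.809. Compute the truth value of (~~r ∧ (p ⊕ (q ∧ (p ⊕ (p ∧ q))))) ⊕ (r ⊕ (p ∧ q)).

1.000

~r = 1 − 0.809 = 0.191
~~r = 1 − 0.191 = 0.809
p ∧ q = min(0.306, 0.593) = 0.306
p ⊕ (p ∧ q) = min(1, 0.306 + 0.306) = min(1, 0.612) = 0.612
q ∧ (p ⊕ (p ∧ q)) = min(0.593, 0.612) = 0.593
p ⊕ (q ∧ (p ⊕ (p ∧ q))) = min(1, 0.306 + 0.593) = min(1, 0.899) = 0.899
~~r ∧ (p ⊕ (q ∧ (p ⊕ (p ∧ q)))) = min(0.809, 0.899) = 0.809
r ⊕ (p ∧ q) = min(1, 0.809 + 0.306) = min(1, 1.115) = 1.000
(~~r ∧ (p ⊕ (q ∧ (p ⊕ (p ∧ q))))) ⊕ (r ⊕ (p ∧ q)) = min(1, 0.809 + 1.000) = min(1, 1.809) = 1.000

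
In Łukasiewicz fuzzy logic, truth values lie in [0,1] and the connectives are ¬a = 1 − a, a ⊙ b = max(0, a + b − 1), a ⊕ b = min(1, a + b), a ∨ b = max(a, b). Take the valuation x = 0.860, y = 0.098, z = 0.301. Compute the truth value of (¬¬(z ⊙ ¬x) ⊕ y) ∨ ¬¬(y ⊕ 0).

0.098

¬x = 1 − 0.860 = 0.140
z ⊙ ¬x = max(0, 0.301 + 0.140 − 1) = max(0, -0.559) = 0.000
¬(z ⊙ ¬x) = 1 − 0.000 = 1.000
¬¬(z ⊙ ¬x) = 1 − 1.000 = 0.000
¬¬(z ⊙ ¬x) ⊕ y = min(1, 0.000 + 0.098) = min(1, 0.098) = 0.098
y ⊕ 0 = min(1, 0.098 + 0.000) = min(1, 0.098) = 0.098
¬(y ⊕ 0) = 1 − 0.098 = 0.902
¬¬(y ⊕ 0) = 1 − 0.902 = 0.098
(¬¬(z ⊙ ¬x) ⊕ y) ∨ ¬¬(y ⊕ 0) = max(0.098, 0.098) = 0.098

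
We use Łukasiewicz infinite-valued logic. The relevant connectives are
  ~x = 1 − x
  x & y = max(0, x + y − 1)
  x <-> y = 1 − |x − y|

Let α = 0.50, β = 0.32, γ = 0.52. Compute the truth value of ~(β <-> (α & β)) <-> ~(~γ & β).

α & β = max(0, 0.50 + 0.32 − 1) = max(0, -0.18) = 0.00
β <-> (α & β) = 1 − |0.32 − 0.00| = 1 − 0.32 = 0.68
~(β <-> (α & β)) = 1 − 0.68 = 0.32
~γ = 1 − 0.52 = 0.48
~γ & β = max(0, 0.48 + 0.32 − 1) = max(0, -0.20) = 0.00
~(~γ & β) = 1 − 0.00 = 1.00
~(β <-> (α & β)) <-> ~(~γ & β) = 1 − |0.32 − 1.00| = 1 − 0.68 = 0.32

0.32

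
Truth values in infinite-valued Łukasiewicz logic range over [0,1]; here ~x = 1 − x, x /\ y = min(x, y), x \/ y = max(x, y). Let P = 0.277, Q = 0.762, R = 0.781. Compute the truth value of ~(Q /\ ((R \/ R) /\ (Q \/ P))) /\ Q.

R \/ R = max(0.781, 0.781) = 0.781
Q \/ P = max(0.762, 0.277) = 0.762
(R \/ R) /\ (Q \/ P) = min(0.781, 0.762) = 0.762
Q /\ ((R \/ R) /\ (Q \/ P)) = min(0.762, 0.762) = 0.762
~(Q /\ ((R \/ R) /\ (Q \/ P))) = 1 − 0.762 = 0.238
~(Q /\ ((R \/ R) /\ (Q \/ P))) /\ Q = min(0.238, 0.762) = 0.238

0.238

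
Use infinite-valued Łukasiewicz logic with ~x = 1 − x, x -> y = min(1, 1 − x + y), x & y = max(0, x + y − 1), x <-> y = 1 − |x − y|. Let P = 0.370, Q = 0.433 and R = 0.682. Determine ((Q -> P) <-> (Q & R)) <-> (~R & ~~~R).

0.822

Q -> P = min(1, 1 − 0.433 + 0.370) = min(1, 0.937) = 0.937
Q & R = max(0, 0.433 + 0.682 − 1) = max(0, 0.115) = 0.115
(Q -> P) <-> (Q & R) = 1 − |0.937 − 0.115| = 1 − 0.822 = 0.178
~R = 1 − 0.682 = 0.318
~~R = 1 − 0.318 = 0.682
~~~R = 1 − 0.682 = 0.318
~R & ~~~R = max(0, 0.318 + 0.318 − 1) = max(0, -0.364) = 0.000
((Q -> P) <-> (Q & R)) <-> (~R & ~~~R) = 1 − |0.178 − 0.000| = 1 − 0.178 = 0.822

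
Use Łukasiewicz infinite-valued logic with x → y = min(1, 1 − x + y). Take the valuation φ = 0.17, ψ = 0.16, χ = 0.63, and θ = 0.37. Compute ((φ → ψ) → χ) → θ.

φ → ψ = min(1, 1 − 0.17 + 0.16) = min(1, 0.99) = 0.99
(φ → ψ) → χ = min(1, 1 − 0.99 + 0.63) = min(1, 0.64) = 0.64
((φ → ψ) → χ) → θ = min(1, 1 − 0.64 + 0.37) = min(1, 0.73) = 0.73

0.73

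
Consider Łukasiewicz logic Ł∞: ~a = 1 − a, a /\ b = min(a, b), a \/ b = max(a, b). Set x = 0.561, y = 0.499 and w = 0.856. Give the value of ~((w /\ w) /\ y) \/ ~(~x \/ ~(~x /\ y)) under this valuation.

w /\ w = min(0.856, 0.856) = 0.856
(w /\ w) /\ y = min(0.856, 0.499) = 0.499
~((w /\ w) /\ y) = 1 − 0.499 = 0.501
~x = 1 − 0.561 = 0.439
~x /\ y = min(0.439, 0.499) = 0.439
~(~x /\ y) = 1 − 0.439 = 0.561
~x \/ ~(~x /\ y) = max(0.439, 0.561) = 0.561
~(~x \/ ~(~x /\ y)) = 1 − 0.561 = 0.439
~((w /\ w) /\ y) \/ ~(~x \/ ~(~x /\ y)) = max(0.501, 0.439) = 0.501

0.501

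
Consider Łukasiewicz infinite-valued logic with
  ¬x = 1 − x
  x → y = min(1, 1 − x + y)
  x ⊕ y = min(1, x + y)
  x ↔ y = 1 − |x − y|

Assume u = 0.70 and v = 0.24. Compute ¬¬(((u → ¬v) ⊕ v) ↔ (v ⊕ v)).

0.48

¬v = 1 − 0.24 = 0.76
u → ¬v = min(1, 1 − 0.70 + 0.76) = min(1, 1.06) = 1.00
(u → ¬v) ⊕ v = min(1, 1.00 + 0.24) = min(1, 1.24) = 1.00
v ⊕ v = min(1, 0.24 + 0.24) = min(1, 0.48) = 0.48
((u → ¬v) ⊕ v) ↔ (v ⊕ v) = 1 − |1.00 − 0.48| = 1 − 0.52 = 0.48
¬(((u → ¬v) ⊕ v) ↔ (v ⊕ v)) = 1 − 0.48 = 0.52
¬¬(((u → ¬v) ⊕ v) ↔ (v ⊕ v)) = 1 − 0.52 = 0.48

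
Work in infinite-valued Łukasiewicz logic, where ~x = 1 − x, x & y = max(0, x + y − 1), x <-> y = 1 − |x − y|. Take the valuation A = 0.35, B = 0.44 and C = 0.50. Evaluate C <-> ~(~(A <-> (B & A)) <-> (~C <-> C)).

B & A = max(0, 0.44 + 0.35 − 1) = max(0, -0.21) = 0.00
A <-> (B & A) = 1 − |0.35 − 0.00| = 1 − 0.35 = 0.65
~(A <-> (B & A)) = 1 − 0.65 = 0.35
~C = 1 − 0.50 = 0.50
~C <-> C = 1 − |0.50 − 0.50| = 1 − 0.00 = 1.00
~(A <-> (B & A)) <-> (~C <-> C) = 1 − |0.35 − 1.00| = 1 − 0.65 = 0.35
~(~(A <-> (B & A)) <-> (~C <-> C)) = 1 − 0.35 = 0.65
C <-> ~(~(A <-> (B & A)) <-> (~C <-> C)) = 1 − |0.50 − 0.65| = 1 − 0.15 = 0.85

0.85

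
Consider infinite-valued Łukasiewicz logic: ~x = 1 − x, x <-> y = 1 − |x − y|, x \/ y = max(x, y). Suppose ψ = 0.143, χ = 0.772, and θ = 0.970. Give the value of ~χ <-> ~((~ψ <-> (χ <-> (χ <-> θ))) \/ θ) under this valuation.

0.802

~χ = 1 − 0.772 = 0.228
~ψ = 1 − 0.143 = 0.857
χ <-> θ = 1 − |0.772 − 0.970| = 1 − 0.198 = 0.802
χ <-> (χ <-> θ) = 1 − |0.772 − 0.802| = 1 − 0.030 = 0.970
~ψ <-> (χ <-> (χ <-> θ)) = 1 − |0.857 − 0.970| = 1 − 0.113 = 0.887
(~ψ <-> (χ <-> (χ <-> θ))) \/ θ = max(0.887, 0.970) = 0.970
~((~ψ <-> (χ <-> (χ <-> θ))) \/ θ) = 1 − 0.970 = 0.030
~χ <-> ~((~ψ <-> (χ <-> (χ <-> θ))) \/ θ) = 1 − |0.228 − 0.030| = 1 − 0.198 = 0.802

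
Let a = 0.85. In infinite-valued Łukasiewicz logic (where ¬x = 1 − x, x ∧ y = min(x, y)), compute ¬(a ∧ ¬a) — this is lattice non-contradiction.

0.85

¬a = 1 − 0.85 = 0.15
a ∧ ¬a = min(0.85, 0.15) = 0.15
¬(a ∧ ¬a) = 1 − 0.15 = 0.85
(The value 0.85 < 1 shows this instance is not satisfied; not a Ł∞-tautology — its value is 1 − min(a, 1−a).)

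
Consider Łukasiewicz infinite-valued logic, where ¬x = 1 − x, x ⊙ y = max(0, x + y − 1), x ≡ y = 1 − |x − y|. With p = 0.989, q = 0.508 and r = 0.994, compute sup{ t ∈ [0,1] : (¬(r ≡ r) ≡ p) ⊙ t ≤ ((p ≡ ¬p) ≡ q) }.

1.000

r ≡ r = 1 − |0.994 − 0.994| = 1 − 0.000 = 1.000
¬(r ≡ r) = 1 − 1.000 = 0.000
¬(r ≡ r) ≡ p = 1 − |0.000 − 0.989| = 1 − 0.989 = 0.011
So the left factor is ¬(r ≡ r) ≡ p = 0.011.
¬p = 1 − 0.989 = 0.011
p ≡ ¬p = 1 − |0.989 − 0.011| = 1 − 0.978 = 0.022
(p ≡ ¬p) ≡ q = 1 − |0.022 − 0.508| = 1 − 0.486 = 0.514
So the right-hand bound is (p ≡ ¬p) ≡ q = 0.514.
The residuum of the Łukasiewicz t-norm gives the supremum: min(1, 1 − 0.011 + 0.514).
1 − 0.011 + 0.514 = 1.503, so t = min(1, 1.503) = 1.000.
Check: 0.011 ⊙ 1.000 = max(0, 0.011) = 0.011 ≤ 0.514.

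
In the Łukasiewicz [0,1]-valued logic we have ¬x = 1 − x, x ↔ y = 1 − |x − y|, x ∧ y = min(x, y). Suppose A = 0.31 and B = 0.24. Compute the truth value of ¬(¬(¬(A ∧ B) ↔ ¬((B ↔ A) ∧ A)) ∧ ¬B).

0.93

A ∧ B = min(0.31, 0.24) = 0.24
¬(A ∧ B) = 1 − 0.24 = 0.76
B ↔ A = 1 − |0.24 − 0.31| = 1 − 0.07 = 0.93
(B ↔ A) ∧ A = min(0.93, 0.31) = 0.31
¬((B ↔ A) ∧ A) = 1 − 0.31 = 0.69
¬(A ∧ B) ↔ ¬((B ↔ A) ∧ A) = 1 − |0.76 − 0.69| = 1 − 0.07 = 0.93
¬(¬(A ∧ B) ↔ ¬((B ↔ A) ∧ A)) = 1 − 0.93 = 0.07
¬B = 1 − 0.24 = 0.76
¬(¬(A ∧ B) ↔ ¬((B ↔ A) ∧ A)) ∧ ¬B = min(0.07, 0.76) = 0.07
¬(¬(¬(A ∧ B) ↔ ¬((B ↔ A) ∧ A)) ∧ ¬B) = 1 − 0.07 = 0.93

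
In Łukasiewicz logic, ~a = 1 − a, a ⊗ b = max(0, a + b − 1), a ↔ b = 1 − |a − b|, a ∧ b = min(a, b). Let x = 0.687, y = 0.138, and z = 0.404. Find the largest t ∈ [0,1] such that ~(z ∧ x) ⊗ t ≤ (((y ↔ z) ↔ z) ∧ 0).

0.404

z ∧ x = min(0.404, 0.687) = 0.404
~(z ∧ x) = 1 − 0.404 = 0.596
So the left factor is ~(z ∧ x) = 0.596.
y ↔ z = 1 − |0.138 − 0.404| = 1 − 0.266 = 0.734
(y ↔ z) ↔ z = 1 − |0.734 − 0.404| = 1 − 0.330 = 0.670
((y ↔ z) ↔ z) ∧ 0 = min(0.670, 0.000) = 0.000
So the right-hand bound is ((y ↔ z) ↔ z) ∧ 0 = 0.000.
The residuum of the Łukasiewicz t-norm gives the supremum: min(1, 1 − 0.596 + 0.000).
1 − 0.596 + 0.000 = 0.404, so t = min(1, 0.404) = 0.404.
Check: 0.596 ⊗ 0.404 = max(0, 0.000) = 0.000 ≤ 0.000.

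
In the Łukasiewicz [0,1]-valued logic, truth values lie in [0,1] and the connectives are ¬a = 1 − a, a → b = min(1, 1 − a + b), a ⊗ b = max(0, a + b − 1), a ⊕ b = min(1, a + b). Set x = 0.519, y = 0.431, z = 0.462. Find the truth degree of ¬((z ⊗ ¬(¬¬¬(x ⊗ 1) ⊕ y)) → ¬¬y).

x ⊗ 1 = max(0, 0.519 + 1.000 − 1) = max(0, 0.519) = 0.519
¬(x ⊗ 1) = 1 − 0.519 = 0.481
¬¬(x ⊗ 1) = 1 − 0.481 = 0.519
¬¬¬(x ⊗ 1) = 1 − 0.519 = 0.481
¬¬¬(x ⊗ 1) ⊕ y = min(1, 0.481 + 0.431) = min(1, 0.912) = 0.912
¬(¬¬¬(x ⊗ 1) ⊕ y) = 1 − 0.912 = 0.088
z ⊗ ¬(¬¬¬(x ⊗ 1) ⊕ y) = max(0, 0.462 + 0.088 − 1) = max(0, -0.450) = 0.000
¬y = 1 − 0.431 = 0.569
¬¬y = 1 − 0.569 = 0.431
(z ⊗ ¬(¬¬¬(x ⊗ 1) ⊕ y)) → ¬¬y = min(1, 1 − 0.000 + 0.431) = min(1, 1.431) = 1.000
¬((z ⊗ ¬(¬¬¬(x ⊗ 1) ⊕ y)) → ¬¬y) = 1 − 1.000 = 0.000

0.000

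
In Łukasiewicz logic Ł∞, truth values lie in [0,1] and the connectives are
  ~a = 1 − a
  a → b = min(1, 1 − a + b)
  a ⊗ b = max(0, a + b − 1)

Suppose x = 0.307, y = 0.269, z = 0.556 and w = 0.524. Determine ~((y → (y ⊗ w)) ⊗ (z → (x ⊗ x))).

y ⊗ w = max(0, 0.269 + 0.524 − 1) = max(0, -0.207) = 0.000
y → (y ⊗ w) = min(1, 1 − 0.269 + 0.000) = min(1, 0.731) = 0.731
x ⊗ x = max(0, 0.307 + 0.307 − 1) = max(0, -0.386) = 0.000
z → (x ⊗ x) = min(1, 1 − 0.556 + 0.000) = min(1, 0.444) = 0.444
(y → (y ⊗ w)) ⊗ (z → (x ⊗ x)) = max(0, 0.731 + 0.444 − 1) = max(0, 0.175) = 0.175
~((y → (y ⊗ w)) ⊗ (z → (x ⊗ x))) = 1 − 0.175 = 0.825

0.825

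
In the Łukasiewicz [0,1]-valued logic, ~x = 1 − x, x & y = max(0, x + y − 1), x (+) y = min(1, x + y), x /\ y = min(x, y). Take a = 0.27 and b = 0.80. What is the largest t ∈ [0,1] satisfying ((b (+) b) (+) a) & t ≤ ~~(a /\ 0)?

b (+) b = min(1, 0.80 + 0.80) = min(1, 1.60) = 1.00
(b (+) b) (+) a = min(1, 1.00 + 0.27) = min(1, 1.27) = 1.00
So the left factor is (b (+) b) (+) a = 1.00.
a /\ 0 = min(0.27, 0.00) = 0.00
~(a /\ 0) = 1 − 0.00 = 1.00
~~(a /\ 0) = 1 − 1.00 = 0.00
So the right-hand bound is ~~(a /\ 0) = 0.00.
The residuum of the Łukasiewicz t-norm gives the supremum: min(1, 1 − 1.00 + 0.00).
1 − 1.00 + 0.00 = 0.00, so t = min(1, 0.00) = 0.00.
Check: 1.00 & 0.00 = max(0, 0.00) = 0.00 ≤ 0.00.

0.00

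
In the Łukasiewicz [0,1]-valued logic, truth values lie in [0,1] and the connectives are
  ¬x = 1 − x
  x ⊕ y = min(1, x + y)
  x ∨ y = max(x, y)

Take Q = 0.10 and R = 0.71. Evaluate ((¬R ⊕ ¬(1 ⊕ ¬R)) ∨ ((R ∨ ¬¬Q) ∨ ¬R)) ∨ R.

¬R = 1 − 0.71 = 0.29
1 ⊕ ¬R = min(1, 1.00 + 0.29) = min(1, 1.29) = 1.00
¬(1 ⊕ ¬R) = 1 − 1.00 = 0.00
¬R ⊕ ¬(1 ⊕ ¬R) = min(1, 0.29 + 0.00) = min(1, 0.29) = 0.29
¬Q = 1 − 0.10 = 0.90
¬¬Q = 1 − 0.90 = 0.10
R ∨ ¬¬Q = max(0.71, 0.10) = 0.71
(R ∨ ¬¬Q) ∨ ¬R = max(0.71, 0.29) = 0.71
(¬R ⊕ ¬(1 ⊕ ¬R)) ∨ ((R ∨ ¬¬Q) ∨ ¬R) = max(0.29, 0.71) = 0.71
((¬R ⊕ ¬(1 ⊕ ¬R)) ∨ ((R ∨ ¬¬Q) ∨ ¬R)) ∨ R = max(0.71, 0.71) = 0.71

0.71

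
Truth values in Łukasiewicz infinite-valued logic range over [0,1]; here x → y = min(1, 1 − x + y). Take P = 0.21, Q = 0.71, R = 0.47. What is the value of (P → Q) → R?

P → Q = min(1, 1 − 0.21 + 0.71) = min(1, 1.50) = 1.00
(P → Q) → R = min(1, 1 − 1.00 + 0.47) = min(1, 0.47) = 0.47

0.47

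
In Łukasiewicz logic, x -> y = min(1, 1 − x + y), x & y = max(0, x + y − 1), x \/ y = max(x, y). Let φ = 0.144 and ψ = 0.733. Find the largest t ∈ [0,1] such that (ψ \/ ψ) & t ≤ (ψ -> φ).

ψ \/ ψ = max(0.733, 0.733) = 0.733
So the left factor is ψ \/ ψ = 0.733.
ψ -> φ = min(1, 1 − 0.733 + 0.144) = min(1, 0.411) = 0.411
So the right-hand bound is ψ -> φ = 0.411.
The residuum of the Łukasiewicz t-norm gives the supremum: min(1, 1 − 0.733 + 0.411).
1 − 0.733 + 0.411 = 0.678, so t = min(1, 0.678) = 0.678.
Check: 0.733 & 0.678 = max(0, 0.411) = 0.411 ≤ 0.411.

0.678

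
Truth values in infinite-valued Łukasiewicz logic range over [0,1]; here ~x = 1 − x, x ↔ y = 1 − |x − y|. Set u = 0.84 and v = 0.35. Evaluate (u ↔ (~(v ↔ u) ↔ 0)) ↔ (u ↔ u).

v ↔ u = 1 − |0.35 − 0.84| = 1 − 0.49 = 0.51
~(v ↔ u) = 1 − 0.51 = 0.49
~(v ↔ u) ↔ 0 = 1 − |0.49 − 0.00| = 1 − 0.49 = 0.51
u ↔ (~(v ↔ u) ↔ 0) = 1 − |0.84 − 0.51| = 1 − 0.33 = 0.67
u ↔ u = 1 − |0.84 − 0.84| = 1 − 0.00 = 1.00
(u ↔ (~(v ↔ u) ↔ 0)) ↔ (u ↔ u) = 1 − |0.67 − 1.00| = 1 − 0.33 = 0.67

0.67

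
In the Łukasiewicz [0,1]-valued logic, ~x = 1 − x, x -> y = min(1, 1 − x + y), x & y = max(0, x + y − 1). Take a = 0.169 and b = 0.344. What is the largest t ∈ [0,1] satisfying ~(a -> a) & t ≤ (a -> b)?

1.000

a -> a = min(1, 1 − 0.169 + 0.169) = min(1, 1.000) = 1.000
~(a -> a) = 1 − 1.000 = 0.000
So the left factor is ~(a -> a) = 0.000.
a -> b = min(1, 1 − 0.169 + 0.344) = min(1, 1.175) = 1.000
So the right-hand bound is a -> b = 1.000.
The residuum of the Łukasiewicz t-norm gives the supremum: min(1, 1 − 0.000 + 1.000).
1 − 0.000 + 1.000 = 2.000, so t = min(1, 2.000) = 1.000.
Check: 0.000 & 1.000 = max(0, 0.000) = 0.000 ≤ 1.000.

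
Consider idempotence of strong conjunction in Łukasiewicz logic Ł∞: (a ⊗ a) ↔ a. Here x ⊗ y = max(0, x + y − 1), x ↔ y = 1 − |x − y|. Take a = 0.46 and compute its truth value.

0.54

a ⊗ a = max(0, 0.46 + 0.46 − 1) = max(0, -0.08) = 0.00
(a ⊗ a) ↔ a = 1 − |0.00 − 0.46| = 1 − 0.46 = 0.54
(The value 0.54 < 1 shows this instance is not satisfied; fails in Ł∞ since a ⊗ a = max(0, 2a−1) ≠ a in general.)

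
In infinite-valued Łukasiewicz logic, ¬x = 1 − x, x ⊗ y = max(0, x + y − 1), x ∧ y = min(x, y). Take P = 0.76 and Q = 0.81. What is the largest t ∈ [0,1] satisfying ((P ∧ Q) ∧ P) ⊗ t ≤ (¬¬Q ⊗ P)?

0.81

P ∧ Q = min(0.76, 0.81) = 0.76
(P ∧ Q) ∧ P = min(0.76, 0.76) = 0.76
So the left factor is (P ∧ Q) ∧ P = 0.76.
¬Q = 1 − 0.81 = 0.19
¬¬Q = 1 − 0.19 = 0.81
¬¬Q ⊗ P = max(0, 0.81 + 0.76 − 1) = max(0, 0.57) = 0.57
So the right-hand bound is ¬¬Q ⊗ P = 0.57.
The residuum of the Łukasiewicz t-norm gives the supremum: min(1, 1 − 0.76 + 0.57).
1 − 0.76 + 0.57 = 0.81, so t = min(1, 0.81) = 0.81.
Check: 0.76 ⊗ 0.81 = max(0, 0.57) = 0.57 ≤ 0.57.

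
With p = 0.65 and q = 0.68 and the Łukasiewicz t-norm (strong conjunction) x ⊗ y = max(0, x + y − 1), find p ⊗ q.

p ⊗ q = max(0, 0.65 + 0.68 − 1) = max(0, 0.33) = 0.33
For comparison, the Gödel (minimum) t-norm min(x, y) would give 0.65.

0.33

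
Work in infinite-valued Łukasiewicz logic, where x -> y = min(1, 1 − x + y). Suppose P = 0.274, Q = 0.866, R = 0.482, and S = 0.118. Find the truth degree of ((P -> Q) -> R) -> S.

P -> Q = min(1, 1 − 0.274 + 0.866) = min(1, 1.592) = 1.000
(P -> Q) -> R = min(1, 1 − 1.000 + 0.482) = min(1, 0.482) = 0.482
((P -> Q) -> R) -> S = min(1, 1 − 0.482 + 0.118) = min(1, 0.636) = 0.636

0.636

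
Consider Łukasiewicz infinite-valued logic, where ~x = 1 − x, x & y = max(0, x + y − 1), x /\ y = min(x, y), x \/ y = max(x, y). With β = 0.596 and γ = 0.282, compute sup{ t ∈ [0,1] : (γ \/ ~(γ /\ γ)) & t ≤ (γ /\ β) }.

γ /\ γ = min(0.282, 0.282) = 0.282
~(γ /\ γ) = 1 − 0.282 = 0.718
γ \/ ~(γ /\ γ) = max(0.282, 0.718) = 0.718
So the left factor is γ \/ ~(γ /\ γ) = 0.718.
γ /\ β = min(0.282, 0.596) = 0.282
So the right-hand bound is γ /\ β = 0.282.
The residuum of the Łukasiewicz t-norm gives the supremum: min(1, 1 − 0.718 + 0.282).
1 − 0.718 + 0.282 = 0.564, so t = min(1, 0.564) = 0.564.
Check: 0.718 & 0.564 = max(0, 0.282) = 0.282 ≤ 0.282.

0.564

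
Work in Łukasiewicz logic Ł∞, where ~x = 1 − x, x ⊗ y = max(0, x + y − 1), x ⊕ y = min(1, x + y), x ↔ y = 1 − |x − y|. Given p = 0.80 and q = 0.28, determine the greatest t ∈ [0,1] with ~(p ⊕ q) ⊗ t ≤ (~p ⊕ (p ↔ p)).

p ⊕ q = min(1, 0.80 + 0.28) = min(1, 1.08) = 1.00
~(p ⊕ q) = 1 − 1.00 = 0.00
So the left factor is ~(p ⊕ q) = 0.00.
~p = 1 − 0.80 = 0.20
p ↔ p = 1 − |0.80 − 0.80| = 1 − 0.00 = 1.00
~p ⊕ (p ↔ p) = min(1, 0.20 + 1.00) = min(1, 1.20) = 1.00
So the right-hand bound is ~p ⊕ (p ↔ p) = 1.00.
The residuum of the Łukasiewicz t-norm gives the supremum: min(1, 1 − 0.00 + 1.00).
1 − 0.00 + 1.00 = 2.00, so t = min(1, 2.00) = 1.00.
Check: 0.00 ⊗ 1.00 = max(0, 0.00) = 0.00 ≤ 1.00.

1.00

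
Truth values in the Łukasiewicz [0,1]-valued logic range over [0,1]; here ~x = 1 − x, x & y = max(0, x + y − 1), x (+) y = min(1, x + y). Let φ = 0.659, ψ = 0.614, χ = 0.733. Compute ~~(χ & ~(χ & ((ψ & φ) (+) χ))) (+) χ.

0.733

ψ & φ = max(0, 0.614 + 0.659 − 1) = max(0, 0.273) = 0.273
(ψ & φ) (+) χ = min(1, 0.273 + 0.733) = min(1, 1.006) = 1.000
χ & ((ψ & φ) (+) χ) = max(0, 0.733 + 1.000 − 1) = max(0, 0.733) = 0.733
~(χ & ((ψ & φ) (+) χ)) = 1 − 0.733 = 0.267
χ & ~(χ & ((ψ & φ) (+) χ)) = max(0, 0.733 + 0.267 − 1) = max(0, 0.000) = 0.000
~(χ & ~(χ & ((ψ & φ) (+) χ))) = 1 − 0.000 = 1.000
~~(χ & ~(χ & ((ψ & φ) (+) χ))) = 1 − 1.000 = 0.000
~~(χ & ~(χ & ((ψ & φ) (+) χ))) (+) χ = min(1, 0.000 + 0.733) = min(1, 0.733) = 0.733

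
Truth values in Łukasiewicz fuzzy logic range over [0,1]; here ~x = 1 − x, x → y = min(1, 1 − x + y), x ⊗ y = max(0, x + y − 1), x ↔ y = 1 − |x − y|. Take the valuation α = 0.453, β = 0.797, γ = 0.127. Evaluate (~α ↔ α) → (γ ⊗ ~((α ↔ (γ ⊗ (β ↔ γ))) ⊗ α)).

~α = 1 − 0.453 = 0.547
~α ↔ α = 1 − |0.547 − 0.453| = 1 − 0.094 = 0.906
β ↔ γ = 1 − |0.797 − 0.127| = 1 − 0.670 = 0.330
γ ⊗ (β ↔ γ) = max(0, 0.127 + 0.330 − 1) = max(0, -0.543) = 0.000
α ↔ (γ ⊗ (β ↔ γ)) = 1 − |0.453 − 0.000| = 1 − 0.453 = 0.547
(α ↔ (γ ⊗ (β ↔ γ))) ⊗ α = max(0, 0.547 + 0.453 − 1) = max(0, 0.000) = 0.000
~((α ↔ (γ ⊗ (β ↔ γ))) ⊗ α) = 1 − 0.000 = 1.000
γ ⊗ ~((α ↔ (γ ⊗ (β ↔ γ))) ⊗ α) = max(0, 0.127 + 1.000 − 1) = max(0, 0.127) = 0.127
(~α ↔ α) → (γ ⊗ ~((α ↔ (γ ⊗ (β ↔ γ))) ⊗ α)) = min(1, 1 − 0.906 + 0.127) = min(1, 0.221) = 0.221

0.221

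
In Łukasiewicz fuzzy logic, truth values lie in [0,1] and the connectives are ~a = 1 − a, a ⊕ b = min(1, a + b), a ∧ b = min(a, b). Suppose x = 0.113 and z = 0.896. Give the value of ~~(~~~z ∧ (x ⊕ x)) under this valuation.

~z = 1 − 0.896 = 0.104
~~z = 1 − 0.104 = 0.896
~~~z = 1 − 0.896 = 0.104
x ⊕ x = min(1, 0.113 + 0.113) = min(1, 0.226) = 0.226
~~~z ∧ (x ⊕ x) = min(0.104, 0.226) = 0.104
~(~~~z ∧ (x ⊕ x)) = 1 − 0.104 = 0.896
~~(~~~z ∧ (x ⊕ x)) = 1 − 0.896 = 0.104

0.104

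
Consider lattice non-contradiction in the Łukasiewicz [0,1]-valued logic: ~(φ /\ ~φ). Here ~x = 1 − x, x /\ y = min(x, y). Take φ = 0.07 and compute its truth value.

~φ = 1 − 0.07 = 0.93
φ /\ ~φ = min(0.07, 0.93) = 0.07
~(φ /\ ~φ) = 1 − 0.07 = 0.93
(The value 0.93 < 1 shows this instance is not satisfied; not a Ł∞-tautology — its value is 1 − min(a, 1−a).)

0.93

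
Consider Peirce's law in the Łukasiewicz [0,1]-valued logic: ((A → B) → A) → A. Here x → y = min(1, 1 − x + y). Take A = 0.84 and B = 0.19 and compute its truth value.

A → B = min(1, 1 − 0.84 + 0.19) = min(1, 0.35) = 0.35
(A → B) → A = min(1, 1 − 0.35 + 0.84) = min(1, 1.49) = 1.00
((A → B) → A) → A = min(1, 1 − 1.00 + 0.84) = min(1, 0.84) = 0.84
(The value 0.84 < 1 shows this instance is not satisfied; not a Ł∞-tautology in general.)

0.84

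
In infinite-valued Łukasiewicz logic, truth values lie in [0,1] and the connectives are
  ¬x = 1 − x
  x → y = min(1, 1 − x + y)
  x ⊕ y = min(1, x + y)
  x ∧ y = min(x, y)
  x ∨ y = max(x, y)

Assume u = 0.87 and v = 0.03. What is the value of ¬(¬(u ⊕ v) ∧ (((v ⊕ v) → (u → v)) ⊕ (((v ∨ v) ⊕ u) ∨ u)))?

u ⊕ v = min(1, 0.87 + 0.03) = min(1, 0.90) = 0.90
¬(u ⊕ v) = 1 − 0.90 = 0.10
v ⊕ v = min(1, 0.03 + 0.03) = min(1, 0.06) = 0.06
u → v = min(1, 1 − 0.87 + 0.03) = min(1, 0.16) = 0.16
(v ⊕ v) → (u → v) = min(1, 1 − 0.06 + 0.16) = min(1, 1.10) = 1.00
v ∨ v = max(0.03, 0.03) = 0.03
(v ∨ v) ⊕ u = min(1, 0.03 + 0.87) = min(1, 0.90) = 0.90
((v ∨ v) ⊕ u) ∨ u = max(0.90, 0.87) = 0.90
((v ⊕ v) → (u → v)) ⊕ (((v ∨ v) ⊕ u) ∨ u) = min(1, 1.00 + 0.90) = min(1, 1.90) = 1.00
¬(u ⊕ v) ∧ (((v ⊕ v) → (u → v)) ⊕ (((v ∨ v) ⊕ u) ∨ u)) = min(0.10, 1.00) = 0.10
¬(¬(u ⊕ v) ∧ (((v ⊕ v) → (u → v)) ⊕ (((v ∨ v) ⊕ u) ∨ u))) = 1 − 0.10 = 0.90

0.90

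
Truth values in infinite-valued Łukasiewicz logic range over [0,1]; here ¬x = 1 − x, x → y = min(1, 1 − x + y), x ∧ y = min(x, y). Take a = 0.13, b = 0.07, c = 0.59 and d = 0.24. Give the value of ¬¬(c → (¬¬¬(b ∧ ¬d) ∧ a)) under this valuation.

0.54

¬d = 1 − 0.24 = 0.76
b ∧ ¬d = min(0.07, 0.76) = 0.07
¬(b ∧ ¬d) = 1 − 0.07 = 0.93
¬¬(b ∧ ¬d) = 1 − 0.93 = 0.07
¬¬¬(b ∧ ¬d) = 1 − 0.07 = 0.93
¬¬¬(b ∧ ¬d) ∧ a = min(0.93, 0.13) = 0.13
c → (¬¬¬(b ∧ ¬d) ∧ a) = min(1, 1 − 0.59 + 0.13) = min(1, 0.54) = 0.54
¬(c → (¬¬¬(b ∧ ¬d) ∧ a)) = 1 − 0.54 = 0.46
¬¬(c → (¬¬¬(b ∧ ¬d) ∧ a)) = 1 − 0.46 = 0.54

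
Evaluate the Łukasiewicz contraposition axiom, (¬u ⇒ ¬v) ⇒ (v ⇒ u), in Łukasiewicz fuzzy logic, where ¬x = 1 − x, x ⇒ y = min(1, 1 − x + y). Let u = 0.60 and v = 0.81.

1.00

¬u = 1 − 0.60 = 0.40
¬v = 1 − 0.81 = 0.19
¬u ⇒ ¬v = min(1, 1 − 0.40 + 0.19) = min(1, 0.79) = 0.79
v ⇒ u = min(1, 1 − 0.81 + 0.60) = min(1, 0.79) = 0.79
(¬u ⇒ ¬v) ⇒ (v ⇒ u) = min(1, 1 − 0.79 + 0.79) = min(1, 1.00) = 1.00
(As expected: an axiom of Ł∞, always 1.)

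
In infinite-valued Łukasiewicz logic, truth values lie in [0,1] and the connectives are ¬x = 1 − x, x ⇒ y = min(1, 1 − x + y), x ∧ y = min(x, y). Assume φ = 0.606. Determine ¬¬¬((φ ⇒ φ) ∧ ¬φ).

φ ⇒ φ = min(1, 1 − 0.606 + 0.606) = min(1, 1.000) = 1.000
¬φ = 1 − 0.606 = 0.394
(φ ⇒ φ) ∧ ¬φ = min(1.000, 0.394) = 0.394
¬((φ ⇒ φ) ∧ ¬φ) = 1 − 0.394 = 0.606
¬¬((φ ⇒ φ) ∧ ¬φ) = 1 − 0.606 = 0.394
¬¬¬((φ ⇒ φ) ∧ ¬φ) = 1 − 0.394 = 0.606

0.606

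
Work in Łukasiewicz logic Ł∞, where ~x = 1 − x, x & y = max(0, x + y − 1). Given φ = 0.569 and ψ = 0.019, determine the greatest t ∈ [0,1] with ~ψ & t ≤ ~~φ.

~ψ = 1 − 0.019 = 0.981
So the left factor is ~ψ = 0.981.
~φ = 1 − 0.569 = 0.431
~~φ = 1 − 0.431 = 0.569
So the right-hand bound is ~~φ = 0.569.
The residuum of the Łukasiewicz t-norm gives the supremum: min(1, 1 − 0.981 + 0.569).
1 − 0.981 + 0.569 = 0.588, so t = min(1, 0.588) = 0.588.
Check: 0.981 & 0.588 = max(0, 0.569) = 0.569 ≤ 0.569.

0.588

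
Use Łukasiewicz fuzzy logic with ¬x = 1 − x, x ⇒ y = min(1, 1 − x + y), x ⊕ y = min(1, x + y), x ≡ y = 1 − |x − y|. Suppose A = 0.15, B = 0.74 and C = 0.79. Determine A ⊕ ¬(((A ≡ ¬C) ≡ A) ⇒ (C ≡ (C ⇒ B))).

0.15

¬C = 1 − 0.79 = 0.21
A ≡ ¬C = 1 − |0.15 − 0.21| = 1 − 0.06 = 0.94
(A ≡ ¬C) ≡ A = 1 − |0.94 − 0.15| = 1 − 0.79 = 0.21
C ⇒ B = min(1, 1 − 0.79 + 0.74) = min(1, 0.95) = 0.95
C ≡ (C ⇒ B) = 1 − |0.79 − 0.95| = 1 − 0.16 = 0.84
((A ≡ ¬C) ≡ A) ⇒ (C ≡ (C ⇒ B)) = min(1, 1 − 0.21 + 0.84) = min(1, 1.63) = 1.00
¬(((A ≡ ¬C) ≡ A) ⇒ (C ≡ (C ⇒ B))) = 1 − 1.00 = 0.00
A ⊕ ¬(((A ≡ ¬C) ≡ A) ⇒ (C ≡ (C ⇒ B))) = min(1, 0.15 + 0.00) = min(1, 0.15) = 0.15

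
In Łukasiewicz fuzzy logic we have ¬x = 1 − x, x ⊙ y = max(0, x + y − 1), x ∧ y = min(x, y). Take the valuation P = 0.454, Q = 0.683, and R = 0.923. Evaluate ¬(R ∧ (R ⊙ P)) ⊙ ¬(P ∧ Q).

R ⊙ P = max(0, 0.923 + 0.454 − 1) = max(0, 0.377) = 0.377
R ∧ (R ⊙ P) = min(0.923, 0.377) = 0.377
¬(R ∧ (R ⊙ P)) = 1 − 0.377 = 0.623
P ∧ Q = min(0.454, 0.683) = 0.454
¬(P ∧ Q) = 1 − 0.454 = 0.546
¬(R ∧ (R ⊙ P)) ⊙ ¬(P ∧ Q) = max(0, 0.623 + 0.546 − 1) = max(0, 0.169) = 0.169

0.169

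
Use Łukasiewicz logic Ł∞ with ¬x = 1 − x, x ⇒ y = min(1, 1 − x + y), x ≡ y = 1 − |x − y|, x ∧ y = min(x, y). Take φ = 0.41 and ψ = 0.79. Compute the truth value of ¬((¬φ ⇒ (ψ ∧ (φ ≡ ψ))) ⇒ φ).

0.59

¬φ = 1 − 0.41 = 0.59
φ ≡ ψ = 1 − |0.41 − 0.79| = 1 − 0.38 = 0.62
ψ ∧ (φ ≡ ψ) = min(0.79, 0.62) = 0.62
¬φ ⇒ (ψ ∧ (φ ≡ ψ)) = min(1, 1 − 0.59 + 0.62) = min(1, 1.03) = 1.00
(¬φ ⇒ (ψ ∧ (φ ≡ ψ))) ⇒ φ = min(1, 1 − 1.00 + 0.41) = min(1, 0.41) = 0.41
¬((¬φ ⇒ (ψ ∧ (φ ≡ ψ))) ⇒ φ) = 1 − 0.41 = 0.59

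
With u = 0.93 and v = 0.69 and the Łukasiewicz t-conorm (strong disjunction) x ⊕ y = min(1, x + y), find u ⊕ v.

1.00

u ⊕ v = min(1, 0.93 + 0.69) = min(1, 1.62) = 1.00
For comparison, the Gödel t-conorm max(x, y) would give 0.93.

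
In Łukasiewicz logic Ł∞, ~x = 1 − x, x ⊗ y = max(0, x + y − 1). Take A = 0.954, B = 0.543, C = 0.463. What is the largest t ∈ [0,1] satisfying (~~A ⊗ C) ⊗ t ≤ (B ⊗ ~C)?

~A = 1 − 0.954 = 0.046
~~A = 1 − 0.046 = 0.954
~~A ⊗ C = max(0, 0.954 + 0.463 − 1) = max(0, 0.417) = 0.417
So the left factor is ~~A ⊗ C = 0.417.
~C = 1 − 0.463 = 0.537
B ⊗ ~C = max(0, 0.543 + 0.537 − 1) = max(0, 0.080) = 0.080
So the right-hand bound is B ⊗ ~C = 0.080.
The residuum of the Łukasiewicz t-norm gives the supremum: min(1, 1 − 0.417 + 0.080).
1 − 0.417 + 0.080 = 0.663, so t = min(1, 0.663) = 0.663.
Check: 0.417 ⊗ 0.663 = max(0, 0.080) = 0.080 ≤ 0.080.

0.663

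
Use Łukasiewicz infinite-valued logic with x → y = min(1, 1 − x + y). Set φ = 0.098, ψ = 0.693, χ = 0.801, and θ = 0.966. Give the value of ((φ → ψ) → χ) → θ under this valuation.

φ → ψ = min(1, 1 − 0.098 + 0.693) = min(1, 1.595) = 1.000
(φ → ψ) → χ = min(1, 1 − 1.000 + 0.801) = min(1, 0.801) = 0.801
((φ → ψ) → χ) → θ = min(1, 1 − 0.801 + 0.966) = min(1, 1.165) = 1.000

1.000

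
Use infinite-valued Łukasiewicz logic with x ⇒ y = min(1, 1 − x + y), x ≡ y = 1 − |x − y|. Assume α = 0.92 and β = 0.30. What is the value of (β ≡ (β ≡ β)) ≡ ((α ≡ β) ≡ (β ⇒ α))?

β ≡ β = 1 − |0.30 − 0.30| = 1 − 0.00 = 1.00
β ≡ (β ≡ β) = 1 − |0.30 − 1.00| = 1 − 0.70 = 0.30
α ≡ β = 1 − |0.92 − 0.30| = 1 − 0.62 = 0.38
β ⇒ α = min(1, 1 − 0.30 + 0.92) = min(1, 1.62) = 1.00
(α ≡ β) ≡ (β ⇒ α) = 1 − |0.38 − 1.00| = 1 − 0.62 = 0.38
(β ≡ (β ≡ β)) ≡ ((α ≡ β) ≡ (β ⇒ α)) = 1 − |0.30 − 0.38| = 1 − 0.08 = 0.92

0.92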